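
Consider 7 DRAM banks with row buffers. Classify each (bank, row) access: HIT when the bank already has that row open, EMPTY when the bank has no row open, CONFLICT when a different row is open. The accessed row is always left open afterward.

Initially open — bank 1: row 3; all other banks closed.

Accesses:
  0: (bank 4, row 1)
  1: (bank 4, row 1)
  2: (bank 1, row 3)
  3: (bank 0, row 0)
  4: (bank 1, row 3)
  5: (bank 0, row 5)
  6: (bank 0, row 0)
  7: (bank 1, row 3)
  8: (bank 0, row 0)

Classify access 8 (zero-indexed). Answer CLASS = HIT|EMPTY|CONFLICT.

CLASS = HIT

#0 (4,1) E
#1 (4,1) H  (was 1)
#2 (1,3) H  (was 3)
#3 (0,0) E
#4 (1,3) H  (was 3)
#5 (0,5) C  (was 0)
#6 (0,0) C  (was 5)
#7 (1,3) H  (was 3)
#8 (0,0) H  (was 0)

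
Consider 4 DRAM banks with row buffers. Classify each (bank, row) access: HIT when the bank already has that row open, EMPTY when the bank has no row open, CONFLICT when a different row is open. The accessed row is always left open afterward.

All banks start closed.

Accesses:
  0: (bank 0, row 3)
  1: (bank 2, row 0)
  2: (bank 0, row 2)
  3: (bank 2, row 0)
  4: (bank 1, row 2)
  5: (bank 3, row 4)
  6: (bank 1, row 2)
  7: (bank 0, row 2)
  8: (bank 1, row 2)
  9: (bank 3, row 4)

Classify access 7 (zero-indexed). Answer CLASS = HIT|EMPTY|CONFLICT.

CLASS = HIT

0: bank 0 row 3 — prev None → EMPTY
1: bank 2 row 0 — prev None → EMPTY
2: bank 0 row 2 — prev 3 → CONFLICT
3: bank 2 row 0 — prev 0 → HIT
4: bank 1 row 2 — prev None → EMPTY
5: bank 3 row 4 — prev None → EMPTY
6: bank 1 row 2 — prev 2 → HIT
7: bank 0 row 2 — prev 2 → HIT
8: bank 1 row 2 — prev 2 → HIT
9: bank 3 row 4 — prev 4 → HIT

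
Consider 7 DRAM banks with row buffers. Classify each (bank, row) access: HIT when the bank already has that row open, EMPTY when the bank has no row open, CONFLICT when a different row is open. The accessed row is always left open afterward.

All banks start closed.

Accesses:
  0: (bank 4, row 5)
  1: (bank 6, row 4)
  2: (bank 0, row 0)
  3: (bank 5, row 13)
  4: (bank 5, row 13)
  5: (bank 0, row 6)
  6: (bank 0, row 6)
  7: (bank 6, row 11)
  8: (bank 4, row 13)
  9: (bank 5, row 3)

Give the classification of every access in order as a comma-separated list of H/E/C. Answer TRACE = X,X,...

TRACE = E,E,E,E,H,C,H,C,C,C

#0 (4,5) E
#1 (6,4) E
#2 (0,0) E
#3 (5,13) E
#4 (5,13) H  (was 13)
#5 (0,6) C  (was 0)
#6 (0,6) H  (was 6)
#7 (6,11) C  (was 4)
#8 (4,13) C  (was 5)
#9 (5,3) C  (was 13)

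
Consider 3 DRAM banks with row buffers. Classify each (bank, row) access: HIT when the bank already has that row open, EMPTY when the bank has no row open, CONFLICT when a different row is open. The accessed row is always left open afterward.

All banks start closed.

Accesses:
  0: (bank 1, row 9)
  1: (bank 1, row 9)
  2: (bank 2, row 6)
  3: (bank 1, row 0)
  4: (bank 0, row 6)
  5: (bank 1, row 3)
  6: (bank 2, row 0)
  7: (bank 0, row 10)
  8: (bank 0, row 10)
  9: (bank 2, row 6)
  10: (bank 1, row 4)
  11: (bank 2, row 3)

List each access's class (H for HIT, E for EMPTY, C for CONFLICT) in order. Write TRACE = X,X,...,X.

  [0] b1 r9: no row ⇒ E
  [1] b1 r9: had r9 ⇒ H
  [2] b2 r6: no row ⇒ E
  [3] b1 r0: had r9 ⇒ C
  [4] b0 r6: no row ⇒ E
  [5] b1 r3: had r0 ⇒ C
  [6] b2 r0: had r6 ⇒ C
  [7] b0 r10: had r6 ⇒ C
  [8] b0 r10: had r10 ⇒ H
  [9] b2 r6: had r0 ⇒ C
  [10] b1 r4: had r3 ⇒ C
  [11] b2 r3: had r6 ⇒ C

TRACE = E,H,E,C,E,C,C,C,H,C,C,C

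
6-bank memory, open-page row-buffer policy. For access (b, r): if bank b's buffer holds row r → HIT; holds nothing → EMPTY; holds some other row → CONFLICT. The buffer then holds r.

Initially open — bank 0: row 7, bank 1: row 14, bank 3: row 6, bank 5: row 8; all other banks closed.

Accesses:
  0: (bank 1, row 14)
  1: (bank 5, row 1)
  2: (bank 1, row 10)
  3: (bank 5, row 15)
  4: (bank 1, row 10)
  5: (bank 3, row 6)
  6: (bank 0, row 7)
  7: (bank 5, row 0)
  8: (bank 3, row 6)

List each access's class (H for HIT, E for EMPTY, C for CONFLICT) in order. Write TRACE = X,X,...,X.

0: bank 1 row 14 — prev 14 → HIT
1: bank 5 row 1 — prev 8 → CONFLICT
2: bank 1 row 10 — prev 14 → CONFLICT
3: bank 5 row 15 — prev 1 → CONFLICT
4: bank 1 row 10 — prev 10 → HIT
5: bank 3 row 6 — prev 6 → HIT
6: bank 0 row 7 — prev 7 → HIT
7: bank 5 row 0 — prev 15 → CONFLICT
8: bank 3 row 6 — prev 6 → HIT

TRACE = H,C,C,C,H,H,H,C,H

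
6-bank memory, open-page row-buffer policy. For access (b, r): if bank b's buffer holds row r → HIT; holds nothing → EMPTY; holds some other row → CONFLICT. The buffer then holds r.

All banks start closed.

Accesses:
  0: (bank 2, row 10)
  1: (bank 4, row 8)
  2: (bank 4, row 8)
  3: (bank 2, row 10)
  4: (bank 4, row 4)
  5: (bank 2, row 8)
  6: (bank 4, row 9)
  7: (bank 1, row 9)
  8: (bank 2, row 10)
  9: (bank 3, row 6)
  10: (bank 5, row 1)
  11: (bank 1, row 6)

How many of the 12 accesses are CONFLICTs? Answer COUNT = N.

0: bank 2 row 10 — prev None → EMPTY
1: bank 4 row 8 — prev None → EMPTY
2: bank 4 row 8 — prev 8 → HIT
3: bank 2 row 10 — prev 10 → HIT
4: bank 4 row 4 — prev 8 → CONFLICT
5: bank 2 row 8 — prev 10 → CONFLICT
6: bank 4 row 9 — prev 4 → CONFLICT
7: bank 1 row 9 — prev None → EMPTY
8: bank 2 row 10 — prev 8 → CONFLICT
9: bank 3 row 6 — prev None → EMPTY
10: bank 5 row 1 — prev None → EMPTY
11: bank 1 row 6 — prev 9 → CONFLICT

COUNT = 5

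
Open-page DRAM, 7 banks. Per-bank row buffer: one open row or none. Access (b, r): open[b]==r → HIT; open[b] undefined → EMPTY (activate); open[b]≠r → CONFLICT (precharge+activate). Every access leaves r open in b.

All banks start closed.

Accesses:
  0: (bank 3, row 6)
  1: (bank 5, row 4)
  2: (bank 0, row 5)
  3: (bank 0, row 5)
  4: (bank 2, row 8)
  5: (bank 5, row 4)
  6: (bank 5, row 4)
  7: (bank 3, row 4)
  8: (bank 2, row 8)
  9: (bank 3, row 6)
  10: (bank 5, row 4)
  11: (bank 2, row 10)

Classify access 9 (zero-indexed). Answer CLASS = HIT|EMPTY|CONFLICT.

step 0: bank3 None->6 [EMPTY]
step 1: bank5 None->4 [EMPTY]
step 2: bank0 None->5 [EMPTY]
step 3: bank0 5->5 [HIT]
step 4: bank2 None->8 [EMPTY]
step 5: bank5 4->4 [HIT]
step 6: bank5 4->4 [HIT]
step 7: bank3 6->4 [CONFLICT]
step 8: bank2 8->8 [HIT]
step 9: bank3 4->6 [CONFLICT]
step 10: bank5 4->4 [HIT]
step 11: bank2 8->10 [CONFLICT]

CLASS = CONFLICT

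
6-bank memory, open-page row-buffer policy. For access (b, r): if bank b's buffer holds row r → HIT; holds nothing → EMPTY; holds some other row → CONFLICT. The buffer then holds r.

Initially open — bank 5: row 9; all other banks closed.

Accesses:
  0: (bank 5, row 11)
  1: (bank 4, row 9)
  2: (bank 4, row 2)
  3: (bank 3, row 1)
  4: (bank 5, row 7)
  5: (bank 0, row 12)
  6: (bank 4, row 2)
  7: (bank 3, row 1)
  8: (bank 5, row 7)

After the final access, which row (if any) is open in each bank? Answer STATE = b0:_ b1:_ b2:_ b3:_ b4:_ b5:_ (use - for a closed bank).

STATE = b0:12 b1:- b2:- b3:1 b4:2 b5:7

0: bank 5 row 11 — prev 9 → CONFLICT
1: bank 4 row 9 — prev None → EMPTY
2: bank 4 row 2 — prev 9 → CONFLICT
3: bank 3 row 1 — prev None → EMPTY
4: bank 5 row 7 — prev 11 → CONFLICT
5: bank 0 row 12 — prev None → EMPTY
6: bank 4 row 2 — prev 2 → HIT
7: bank 3 row 1 — prev 1 → HIT
8: bank 5 row 7 — prev 7 → HIT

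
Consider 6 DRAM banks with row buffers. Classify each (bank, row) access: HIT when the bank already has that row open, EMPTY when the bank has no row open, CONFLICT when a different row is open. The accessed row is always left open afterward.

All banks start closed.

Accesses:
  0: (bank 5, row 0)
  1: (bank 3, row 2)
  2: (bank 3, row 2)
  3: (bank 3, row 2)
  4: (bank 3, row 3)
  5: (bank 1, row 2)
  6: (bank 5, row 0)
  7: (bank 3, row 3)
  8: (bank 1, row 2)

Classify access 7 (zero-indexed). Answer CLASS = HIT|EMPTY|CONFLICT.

  [0] b5 r0: no row ⇒ E
  [1] b3 r2: no row ⇒ E
  [2] b3 r2: had r2 ⇒ H
  [3] b3 r2: had r2 ⇒ H
  [4] b3 r3: had r2 ⇒ C
  [5] b1 r2: no row ⇒ E
  [6] b5 r0: had r0 ⇒ H
  [7] b3 r3: had r3 ⇒ H
  [8] b1 r2: had r2 ⇒ H

CLASS = HIT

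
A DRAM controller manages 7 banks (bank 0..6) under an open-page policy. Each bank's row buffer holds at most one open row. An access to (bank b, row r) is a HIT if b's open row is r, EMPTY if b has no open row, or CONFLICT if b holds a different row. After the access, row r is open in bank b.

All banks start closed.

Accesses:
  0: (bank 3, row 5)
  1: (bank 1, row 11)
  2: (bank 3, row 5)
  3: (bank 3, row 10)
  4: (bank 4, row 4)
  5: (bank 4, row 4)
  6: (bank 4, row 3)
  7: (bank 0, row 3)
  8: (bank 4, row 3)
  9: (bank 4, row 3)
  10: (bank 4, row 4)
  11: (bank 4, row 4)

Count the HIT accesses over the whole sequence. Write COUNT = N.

step 0: bank3 None->5 [EMPTY]
step 1: bank1 None->11 [EMPTY]
step 2: bank3 5->5 [HIT]
step 3: bank3 5->10 [CONFLICT]
step 4: bank4 None->4 [EMPTY]
step 5: bank4 4->4 [HIT]
step 6: bank4 4->3 [CONFLICT]
step 7: bank0 None->3 [EMPTY]
step 8: bank4 3->3 [HIT]
step 9: bank4 3->3 [HIT]
step 10: bank4 3->4 [CONFLICT]
step 11: bank4 4->4 [HIT]

COUNT = 5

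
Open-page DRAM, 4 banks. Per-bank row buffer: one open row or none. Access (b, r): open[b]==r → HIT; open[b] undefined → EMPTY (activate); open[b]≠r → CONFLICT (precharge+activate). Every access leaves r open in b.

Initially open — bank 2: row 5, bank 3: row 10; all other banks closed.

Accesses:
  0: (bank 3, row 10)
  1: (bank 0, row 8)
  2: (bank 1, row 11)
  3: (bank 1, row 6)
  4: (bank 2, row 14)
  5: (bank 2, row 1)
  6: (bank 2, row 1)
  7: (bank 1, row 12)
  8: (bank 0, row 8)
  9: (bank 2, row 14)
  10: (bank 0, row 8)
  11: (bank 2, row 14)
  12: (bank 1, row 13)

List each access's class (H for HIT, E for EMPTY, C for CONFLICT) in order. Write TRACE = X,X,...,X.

TRACE = H,E,E,C,C,C,H,C,H,C,H,H,C

step 0: bank3 10->10 [HIT]
step 1: bank0 None->8 [EMPTY]
step 2: bank1 None->11 [EMPTY]
step 3: bank1 11->6 [CONFLICT]
step 4: bank2 5->14 [CONFLICT]
step 5: bank2 14->1 [CONFLICT]
step 6: bank2 1->1 [HIT]
step 7: bank1 6->12 [CONFLICT]
step 8: bank0 8->8 [HIT]
step 9: bank2 1->14 [CONFLICT]
step 10: bank0 8->8 [HIT]
step 11: bank2 14->14 [HIT]
step 12: bank1 12->13 [CONFLICT]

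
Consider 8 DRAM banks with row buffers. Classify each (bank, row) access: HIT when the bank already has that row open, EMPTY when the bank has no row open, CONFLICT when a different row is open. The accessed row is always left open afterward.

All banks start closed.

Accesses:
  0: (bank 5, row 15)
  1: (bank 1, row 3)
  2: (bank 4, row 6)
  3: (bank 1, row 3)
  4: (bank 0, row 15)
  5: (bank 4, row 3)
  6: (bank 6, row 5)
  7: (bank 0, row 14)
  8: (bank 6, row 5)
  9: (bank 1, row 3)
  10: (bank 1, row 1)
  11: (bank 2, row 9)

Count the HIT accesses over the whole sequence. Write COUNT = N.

COUNT = 3

0: bank 5 row 15 — prev None → EMPTY
1: bank 1 row 3 — prev None → EMPTY
2: bank 4 row 6 — prev None → EMPTY
3: bank 1 row 3 — prev 3 → HIT
4: bank 0 row 15 — prev None → EMPTY
5: bank 4 row 3 — prev 6 → CONFLICT
6: bank 6 row 5 — prev None → EMPTY
7: bank 0 row 14 — prev 15 → CONFLICT
8: bank 6 row 5 — prev 5 → HIT
9: bank 1 row 3 — prev 3 → HIT
10: bank 1 row 1 — prev 3 → CONFLICT
11: bank 2 row 9 — prev None → EMPTY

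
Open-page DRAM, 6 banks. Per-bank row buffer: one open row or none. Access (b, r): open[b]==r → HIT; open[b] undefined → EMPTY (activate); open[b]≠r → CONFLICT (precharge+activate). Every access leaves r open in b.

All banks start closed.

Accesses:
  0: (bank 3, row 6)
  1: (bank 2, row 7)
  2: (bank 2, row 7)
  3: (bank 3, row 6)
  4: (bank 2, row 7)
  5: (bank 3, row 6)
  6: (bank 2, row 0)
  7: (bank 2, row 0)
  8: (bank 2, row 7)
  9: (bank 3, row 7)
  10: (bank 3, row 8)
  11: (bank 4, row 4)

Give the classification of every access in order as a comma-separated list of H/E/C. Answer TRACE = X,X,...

step 0: bank3 None->6 [EMPTY]
step 1: bank2 None->7 [EMPTY]
step 2: bank2 7->7 [HIT]
step 3: bank3 6->6 [HIT]
step 4: bank2 7->7 [HIT]
step 5: bank3 6->6 [HIT]
step 6: bank2 7->0 [CONFLICT]
step 7: bank2 0->0 [HIT]
step 8: bank2 0->7 [CONFLICT]
step 9: bank3 6->7 [CONFLICT]
step 10: bank3 7->8 [CONFLICT]
step 11: bank4 None->4 [EMPTY]

TRACE = E,E,H,H,H,H,C,H,C,C,C,E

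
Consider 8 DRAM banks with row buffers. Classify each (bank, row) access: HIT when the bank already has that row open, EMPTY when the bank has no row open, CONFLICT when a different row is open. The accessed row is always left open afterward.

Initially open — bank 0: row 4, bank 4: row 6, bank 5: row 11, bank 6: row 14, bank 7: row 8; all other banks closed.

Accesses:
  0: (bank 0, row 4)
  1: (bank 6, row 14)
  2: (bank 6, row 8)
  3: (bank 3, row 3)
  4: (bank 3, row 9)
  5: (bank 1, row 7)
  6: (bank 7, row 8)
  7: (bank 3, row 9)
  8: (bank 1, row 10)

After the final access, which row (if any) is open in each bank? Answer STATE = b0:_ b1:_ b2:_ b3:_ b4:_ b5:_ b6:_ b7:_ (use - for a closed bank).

STATE = b0:4 b1:10 b2:- b3:9 b4:6 b5:11 b6:8 b7:8

step 0: bank0 4->4 [HIT]
step 1: bank6 14->14 [HIT]
step 2: bank6 14->8 [CONFLICT]
step 3: bank3 None->3 [EMPTY]
step 4: bank3 3->9 [CONFLICT]
step 5: bank1 None->7 [EMPTY]
step 6: bank7 8->8 [HIT]
step 7: bank3 9->9 [HIT]
step 8: bank1 7->10 [CONFLICT]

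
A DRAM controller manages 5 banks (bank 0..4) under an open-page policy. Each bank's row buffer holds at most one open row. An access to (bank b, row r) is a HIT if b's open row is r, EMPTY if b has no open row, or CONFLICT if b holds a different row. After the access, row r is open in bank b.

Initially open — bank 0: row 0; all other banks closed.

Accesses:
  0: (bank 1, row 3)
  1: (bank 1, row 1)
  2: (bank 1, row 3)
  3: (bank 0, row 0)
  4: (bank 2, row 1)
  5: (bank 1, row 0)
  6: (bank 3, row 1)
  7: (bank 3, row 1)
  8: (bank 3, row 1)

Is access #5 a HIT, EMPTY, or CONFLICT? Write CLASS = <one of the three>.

step 0: bank1 None->3 [EMPTY]
step 1: bank1 3->1 [CONFLICT]
step 2: bank1 1->3 [CONFLICT]
step 3: bank0 0->0 [HIT]
step 4: bank2 None->1 [EMPTY]
step 5: bank1 3->0 [CONFLICT]
step 6: bank3 None->1 [EMPTY]
step 7: bank3 1->1 [HIT]
step 8: bank3 1->1 [HIT]

CLASS = CONFLICT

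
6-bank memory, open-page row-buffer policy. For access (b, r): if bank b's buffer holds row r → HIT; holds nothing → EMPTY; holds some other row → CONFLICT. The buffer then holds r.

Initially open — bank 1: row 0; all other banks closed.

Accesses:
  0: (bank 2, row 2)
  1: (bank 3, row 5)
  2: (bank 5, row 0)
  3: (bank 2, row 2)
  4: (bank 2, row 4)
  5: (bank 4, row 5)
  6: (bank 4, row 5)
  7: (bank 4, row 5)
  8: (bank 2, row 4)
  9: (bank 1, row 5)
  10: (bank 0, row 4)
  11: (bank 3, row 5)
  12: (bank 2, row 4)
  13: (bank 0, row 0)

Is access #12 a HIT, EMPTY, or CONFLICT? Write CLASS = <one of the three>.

  [0] b2 r2: no row ⇒ E
  [1] b3 r5: no row ⇒ E
  [2] b5 r0: no row ⇒ E
  [3] b2 r2: had r2 ⇒ H
  [4] b2 r4: had r2 ⇒ C
  [5] b4 r5: no row ⇒ E
  [6] b4 r5: had r5 ⇒ H
  [7] b4 r5: had r5 ⇒ H
  [8] b2 r4: had r4 ⇒ H
  [9] b1 r5: had r0 ⇒ C
  [10] b0 r4: no row ⇒ E
  [11] b3 r5: had r5 ⇒ H
  [12] b2 r4: had r4 ⇒ H
  [13] b0 r0: had r4 ⇒ C

CLASS = HIT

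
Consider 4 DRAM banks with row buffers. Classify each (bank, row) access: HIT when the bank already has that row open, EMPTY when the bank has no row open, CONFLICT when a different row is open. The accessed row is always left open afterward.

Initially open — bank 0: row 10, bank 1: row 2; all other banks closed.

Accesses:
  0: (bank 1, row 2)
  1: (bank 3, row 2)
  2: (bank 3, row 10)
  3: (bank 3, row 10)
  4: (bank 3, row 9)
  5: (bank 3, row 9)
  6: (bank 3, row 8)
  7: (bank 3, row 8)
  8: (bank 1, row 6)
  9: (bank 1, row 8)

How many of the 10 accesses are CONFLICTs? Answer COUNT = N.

step 0: bank1 2->2 [HIT]
step 1: bank3 None->2 [EMPTY]
step 2: bank3 2->10 [CONFLICT]
step 3: bank3 10->10 [HIT]
step 4: bank3 10->9 [CONFLICT]
step 5: bank3 9->9 [HIT]
step 6: bank3 9->8 [CONFLICT]
step 7: bank3 8->8 [HIT]
step 8: bank1 2->6 [CONFLICT]
step 9: bank1 6->8 [CONFLICT]

COUNT = 5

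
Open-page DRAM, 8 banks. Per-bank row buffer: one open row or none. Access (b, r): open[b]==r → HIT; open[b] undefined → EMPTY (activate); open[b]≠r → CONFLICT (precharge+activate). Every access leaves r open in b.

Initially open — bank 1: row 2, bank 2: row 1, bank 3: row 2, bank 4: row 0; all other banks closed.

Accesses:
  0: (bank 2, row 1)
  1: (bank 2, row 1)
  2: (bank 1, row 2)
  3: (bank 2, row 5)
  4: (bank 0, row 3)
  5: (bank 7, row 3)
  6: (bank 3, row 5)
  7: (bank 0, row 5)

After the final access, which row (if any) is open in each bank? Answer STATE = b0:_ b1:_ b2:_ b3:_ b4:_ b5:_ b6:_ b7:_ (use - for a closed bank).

#0 (2,1) H  (was 1)
#1 (2,1) H  (was 1)
#2 (1,2) H  (was 2)
#3 (2,5) C  (was 1)
#4 (0,3) E
#5 (7,3) E
#6 (3,5) C  (was 2)
#7 (0,5) C  (was 3)

STATE = b0:5 b1:2 b2:5 b3:5 b4:0 b5:- b6:- b7:3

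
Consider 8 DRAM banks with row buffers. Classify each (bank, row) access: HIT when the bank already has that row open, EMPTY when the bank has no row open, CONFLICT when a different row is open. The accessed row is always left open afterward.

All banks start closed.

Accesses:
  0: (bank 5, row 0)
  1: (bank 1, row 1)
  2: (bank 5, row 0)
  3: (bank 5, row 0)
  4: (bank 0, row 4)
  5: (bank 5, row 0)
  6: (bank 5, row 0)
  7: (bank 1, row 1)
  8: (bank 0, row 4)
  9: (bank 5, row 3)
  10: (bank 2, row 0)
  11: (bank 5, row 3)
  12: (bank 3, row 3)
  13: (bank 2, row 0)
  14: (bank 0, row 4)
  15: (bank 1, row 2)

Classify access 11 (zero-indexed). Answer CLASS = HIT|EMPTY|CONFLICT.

#0 (5,0) E
#1 (1,1) E
#2 (5,0) H  (was 0)
#3 (5,0) H  (was 0)
#4 (0,4) E
#5 (5,0) H  (was 0)
#6 (5,0) H  (was 0)
#7 (1,1) H  (was 1)
#8 (0,4) H  (was 4)
#9 (5,3) C  (was 0)
#10 (2,0) E
#11 (5,3) H  (was 3)
#12 (3,3) E
#13 (2,0) H  (was 0)
#14 (0,4) H  (was 4)
#15 (1,2) C  (was 1)

CLASS = HIT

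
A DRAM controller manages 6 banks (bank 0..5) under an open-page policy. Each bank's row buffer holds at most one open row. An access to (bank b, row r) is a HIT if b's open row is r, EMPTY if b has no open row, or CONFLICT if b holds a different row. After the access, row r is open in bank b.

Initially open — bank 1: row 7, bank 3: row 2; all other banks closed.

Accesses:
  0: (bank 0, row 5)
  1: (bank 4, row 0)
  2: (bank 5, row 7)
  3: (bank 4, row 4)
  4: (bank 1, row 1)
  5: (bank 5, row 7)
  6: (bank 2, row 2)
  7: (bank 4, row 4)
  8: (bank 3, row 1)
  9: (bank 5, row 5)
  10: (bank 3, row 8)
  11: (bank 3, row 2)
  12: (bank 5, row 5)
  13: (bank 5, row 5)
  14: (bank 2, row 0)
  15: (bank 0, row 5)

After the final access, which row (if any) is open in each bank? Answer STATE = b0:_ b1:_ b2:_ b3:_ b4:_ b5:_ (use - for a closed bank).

step 0: bank0 None->5 [EMPTY]
step 1: bank4 None->0 [EMPTY]
step 2: bank5 None->7 [EMPTY]
step 3: bank4 0->4 [CONFLICT]
step 4: bank1 7->1 [CONFLICT]
step 5: bank5 7->7 [HIT]
step 6: bank2 None->2 [EMPTY]
step 7: bank4 4->4 [HIT]
step 8: bank3 2->1 [CONFLICT]
step 9: bank5 7->5 [CONFLICT]
step 10: bank3 1->8 [CONFLICT]
step 11: bank3 8->2 [CONFLICT]
step 12: bank5 5->5 [HIT]
step 13: bank5 5->5 [HIT]
step 14: bank2 2->0 [CONFLICT]
step 15: bank0 5->5 [HIT]

STATE = b0:5 b1:1 b2:0 b3:2 b4:4 b5:5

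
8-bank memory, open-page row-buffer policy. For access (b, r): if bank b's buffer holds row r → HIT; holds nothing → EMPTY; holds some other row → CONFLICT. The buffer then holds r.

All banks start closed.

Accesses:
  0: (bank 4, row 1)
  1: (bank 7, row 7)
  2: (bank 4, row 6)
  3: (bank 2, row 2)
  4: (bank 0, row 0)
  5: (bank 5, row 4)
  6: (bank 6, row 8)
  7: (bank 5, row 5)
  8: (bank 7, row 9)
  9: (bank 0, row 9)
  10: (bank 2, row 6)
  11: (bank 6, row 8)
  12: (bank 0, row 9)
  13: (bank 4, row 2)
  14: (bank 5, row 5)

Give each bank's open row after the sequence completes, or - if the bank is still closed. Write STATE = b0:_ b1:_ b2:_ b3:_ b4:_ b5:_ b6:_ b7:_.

#0 (4,1) E
#1 (7,7) E
#2 (4,6) C  (was 1)
#3 (2,2) E
#4 (0,0) E
#5 (5,4) E
#6 (6,8) E
#7 (5,5) C  (was 4)
#8 (7,9) C  (was 7)
#9 (0,9) C  (was 0)
#10 (2,6) C  (was 2)
#11 (6,8) H  (was 8)
#12 (0,9) H  (was 9)
#13 (4,2) C  (was 6)
#14 (5,5) H  (was 5)

STATE = b0:9 b1:- b2:6 b3:- b4:2 b5:5 b6:8 b7:9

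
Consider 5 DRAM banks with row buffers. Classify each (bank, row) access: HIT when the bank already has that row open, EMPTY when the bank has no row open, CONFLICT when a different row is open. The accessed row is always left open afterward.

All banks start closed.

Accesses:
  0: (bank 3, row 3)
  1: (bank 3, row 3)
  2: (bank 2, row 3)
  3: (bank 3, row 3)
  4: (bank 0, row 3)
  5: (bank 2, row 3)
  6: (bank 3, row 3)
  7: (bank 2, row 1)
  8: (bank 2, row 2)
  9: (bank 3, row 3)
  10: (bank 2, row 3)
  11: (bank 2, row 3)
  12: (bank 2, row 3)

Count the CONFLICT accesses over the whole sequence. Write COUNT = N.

step 0: bank3 None->3 [EMPTY]
step 1: bank3 3->3 [HIT]
step 2: bank2 None->3 [EMPTY]
step 3: bank3 3->3 [HIT]
step 4: bank0 None->3 [EMPTY]
step 5: bank2 3->3 [HIT]
step 6: bank3 3->3 [HIT]
step 7: bank2 3->1 [CONFLICT]
step 8: bank2 1->2 [CONFLICT]
step 9: bank3 3->3 [HIT]
step 10: bank2 2->3 [CONFLICT]
step 11: bank2 3->3 [HIT]
step 12: bank2 3->3 [HIT]

COUNT = 3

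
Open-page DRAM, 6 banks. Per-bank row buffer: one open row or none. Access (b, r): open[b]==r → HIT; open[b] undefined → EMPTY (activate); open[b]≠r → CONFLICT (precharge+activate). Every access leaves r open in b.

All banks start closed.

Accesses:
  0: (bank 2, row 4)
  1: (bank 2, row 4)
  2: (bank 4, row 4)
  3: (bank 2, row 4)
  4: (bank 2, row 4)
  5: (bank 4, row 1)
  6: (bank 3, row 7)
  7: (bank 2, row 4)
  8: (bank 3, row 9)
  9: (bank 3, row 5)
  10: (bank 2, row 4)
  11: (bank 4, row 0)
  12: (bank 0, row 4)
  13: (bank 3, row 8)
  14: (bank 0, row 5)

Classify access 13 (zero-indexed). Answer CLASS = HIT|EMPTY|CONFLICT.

CLASS = CONFLICT

  [0] b2 r4: no row ⇒ E
  [1] b2 r4: had r4 ⇒ H
  [2] b4 r4: no row ⇒ E
  [3] b2 r4: had r4 ⇒ H
  [4] b2 r4: had r4 ⇒ H
  [5] b4 r1: had r4 ⇒ C
  [6] b3 r7: no row ⇒ E
  [7] b2 r4: had r4 ⇒ H
  [8] b3 r9: had r7 ⇒ C
  [9] b3 r5: had r9 ⇒ C
  [10] b2 r4: had r4 ⇒ H
  [11] b4 r0: had r1 ⇒ C
  [12] b0 r4: no row ⇒ E
  [13] b3 r8: had r5 ⇒ C
  [14] b0 r5: had r4 ⇒ C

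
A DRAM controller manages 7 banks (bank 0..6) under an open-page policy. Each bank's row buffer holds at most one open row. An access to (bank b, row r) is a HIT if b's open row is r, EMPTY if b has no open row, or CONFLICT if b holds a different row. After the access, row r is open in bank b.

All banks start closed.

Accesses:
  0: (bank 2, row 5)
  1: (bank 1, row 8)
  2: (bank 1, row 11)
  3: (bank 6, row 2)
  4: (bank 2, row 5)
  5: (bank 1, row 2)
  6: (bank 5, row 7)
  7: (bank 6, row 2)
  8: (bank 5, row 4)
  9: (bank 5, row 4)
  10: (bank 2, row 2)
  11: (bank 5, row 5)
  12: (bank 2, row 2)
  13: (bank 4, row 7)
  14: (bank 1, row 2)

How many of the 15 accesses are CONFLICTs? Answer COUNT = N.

  [0] b2 r5: no row ⇒ E
  [1] b1 r8: no row ⇒ E
  [2] b1 r11: had r8 ⇒ C
  [3] b6 r2: no row ⇒ E
  [4] b2 r5: had r5 ⇒ H
  [5] b1 r2: had r11 ⇒ C
  [6] b5 r7: no row ⇒ E
  [7] b6 r2: had r2 ⇒ H
  [8] b5 r4: had r7 ⇒ C
  [9] b5 r4: had r4 ⇒ H
  [10] b2 r2: had r5 ⇒ C
  [11] b5 r5: had r4 ⇒ C
  [12] b2 r2: had r2 ⇒ H
  [13] b4 r7: no row ⇒ E
  [14] b1 r2: had r2 ⇒ H

COUNT = 5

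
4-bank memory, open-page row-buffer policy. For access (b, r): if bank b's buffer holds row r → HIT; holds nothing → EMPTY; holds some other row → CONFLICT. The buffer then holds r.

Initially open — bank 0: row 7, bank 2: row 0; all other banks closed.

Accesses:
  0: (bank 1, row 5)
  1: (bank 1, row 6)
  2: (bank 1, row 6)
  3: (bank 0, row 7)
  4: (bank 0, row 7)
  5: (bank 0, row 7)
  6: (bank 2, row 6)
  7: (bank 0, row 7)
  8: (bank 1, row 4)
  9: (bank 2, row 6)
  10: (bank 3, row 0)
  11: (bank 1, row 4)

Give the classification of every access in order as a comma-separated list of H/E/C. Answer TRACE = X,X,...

#0 (1,5) E
#1 (1,6) C  (was 5)
#2 (1,6) H  (was 6)
#3 (0,7) H  (was 7)
#4 (0,7) H  (was 7)
#5 (0,7) H  (was 7)
#6 (2,6) C  (was 0)
#7 (0,7) H  (was 7)
#8 (1,4) C  (was 6)
#9 (2,6) H  (was 6)
#10 (3,0) E
#11 (1,4) H  (was 4)

TRACE = E,C,H,H,H,H,C,H,C,H,E,H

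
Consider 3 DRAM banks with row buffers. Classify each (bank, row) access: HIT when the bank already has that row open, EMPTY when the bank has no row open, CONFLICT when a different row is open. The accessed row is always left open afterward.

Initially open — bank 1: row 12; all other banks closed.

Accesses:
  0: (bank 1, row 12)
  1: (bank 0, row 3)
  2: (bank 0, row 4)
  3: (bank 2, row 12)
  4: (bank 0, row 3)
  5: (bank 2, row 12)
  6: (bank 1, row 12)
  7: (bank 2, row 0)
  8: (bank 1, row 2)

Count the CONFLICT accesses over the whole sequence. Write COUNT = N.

COUNT = 4

#0 (1,12) H  (was 12)
#1 (0,3) E
#2 (0,4) C  (was 3)
#3 (2,12) E
#4 (0,3) C  (was 4)
#5 (2,12) H  (was 12)
#6 (1,12) H  (was 12)
#7 (2,0) C  (was 12)
#8 (1,2) C  (was 12)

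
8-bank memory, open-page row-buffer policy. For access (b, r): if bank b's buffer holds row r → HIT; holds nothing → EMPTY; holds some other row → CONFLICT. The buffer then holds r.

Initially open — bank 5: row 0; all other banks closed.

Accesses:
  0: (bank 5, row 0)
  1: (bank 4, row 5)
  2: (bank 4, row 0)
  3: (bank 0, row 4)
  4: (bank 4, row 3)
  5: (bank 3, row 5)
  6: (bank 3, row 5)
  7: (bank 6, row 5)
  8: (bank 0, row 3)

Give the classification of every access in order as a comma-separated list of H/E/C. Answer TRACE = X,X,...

TRACE = H,E,C,E,C,E,H,E,C

#0 (5,0) H  (was 0)
#1 (4,5) E
#2 (4,0) C  (was 5)
#3 (0,4) E
#4 (4,3) C  (was 0)
#5 (3,5) E
#6 (3,5) H  (was 5)
#7 (6,5) E
#8 (0,3) C  (was 4)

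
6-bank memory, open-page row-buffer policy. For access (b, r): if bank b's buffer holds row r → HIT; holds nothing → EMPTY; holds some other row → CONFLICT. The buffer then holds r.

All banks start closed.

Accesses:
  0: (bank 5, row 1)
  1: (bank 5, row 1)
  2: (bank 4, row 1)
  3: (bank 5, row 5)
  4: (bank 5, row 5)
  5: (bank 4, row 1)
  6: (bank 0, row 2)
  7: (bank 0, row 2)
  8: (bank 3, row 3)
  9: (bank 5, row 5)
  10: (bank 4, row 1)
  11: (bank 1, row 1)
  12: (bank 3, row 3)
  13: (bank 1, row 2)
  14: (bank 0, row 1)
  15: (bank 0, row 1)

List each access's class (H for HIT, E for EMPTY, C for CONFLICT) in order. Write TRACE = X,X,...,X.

TRACE = E,H,E,C,H,H,E,H,E,H,H,E,H,C,C,H

  [0] b5 r1: no row ⇒ E
  [1] b5 r1: had r1 ⇒ H
  [2] b4 r1: no row ⇒ E
  [3] b5 r5: had r1 ⇒ C
  [4] b5 r5: had r5 ⇒ H
  [5] b4 r1: had r1 ⇒ H
  [6] b0 r2: no row ⇒ E
  [7] b0 r2: had r2 ⇒ H
  [8] b3 r3: no row ⇒ E
  [9] b5 r5: had r5 ⇒ H
  [10] b4 r1: had r1 ⇒ H
  [11] b1 r1: no row ⇒ E
  [12] b3 r3: had r3 ⇒ H
  [13] b1 r2: had r1 ⇒ C
  [14] b0 r1: had r2 ⇒ C
  [15] b0 r1: had r1 ⇒ H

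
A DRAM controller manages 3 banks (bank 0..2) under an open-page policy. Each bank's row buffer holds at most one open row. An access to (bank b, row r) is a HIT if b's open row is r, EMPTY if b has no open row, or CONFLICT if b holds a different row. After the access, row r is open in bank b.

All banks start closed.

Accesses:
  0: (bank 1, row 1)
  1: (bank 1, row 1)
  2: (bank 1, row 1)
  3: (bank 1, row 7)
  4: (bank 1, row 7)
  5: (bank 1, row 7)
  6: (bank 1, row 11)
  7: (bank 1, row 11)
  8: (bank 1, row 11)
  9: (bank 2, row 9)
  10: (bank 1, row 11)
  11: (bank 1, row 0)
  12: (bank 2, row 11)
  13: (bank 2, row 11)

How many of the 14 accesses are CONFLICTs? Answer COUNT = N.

COUNT = 4

step 0: bank1 None->1 [EMPTY]
step 1: bank1 1->1 [HIT]
step 2: bank1 1->1 [HIT]
step 3: bank1 1->7 [CONFLICT]
step 4: bank1 7->7 [HIT]
step 5: bank1 7->7 [HIT]
step 6: bank1 7->11 [CONFLICT]
step 7: bank1 11->11 [HIT]
step 8: bank1 11->11 [HIT]
step 9: bank2 None->9 [EMPTY]
step 10: bank1 11->11 [HIT]
step 11: bank1 11->0 [CONFLICT]
step 12: bank2 9->11 [CONFLICT]
step 13: bank2 11->11 [HIT]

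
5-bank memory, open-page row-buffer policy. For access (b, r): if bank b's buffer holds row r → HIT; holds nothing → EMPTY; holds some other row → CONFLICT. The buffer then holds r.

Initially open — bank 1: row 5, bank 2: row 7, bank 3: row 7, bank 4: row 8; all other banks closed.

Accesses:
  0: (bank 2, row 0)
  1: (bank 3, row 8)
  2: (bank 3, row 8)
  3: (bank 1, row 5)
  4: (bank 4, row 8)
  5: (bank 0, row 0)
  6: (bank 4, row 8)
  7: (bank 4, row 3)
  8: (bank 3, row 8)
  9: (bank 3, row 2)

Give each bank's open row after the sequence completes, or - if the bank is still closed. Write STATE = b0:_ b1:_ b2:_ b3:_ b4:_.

STATE = b0:0 b1:5 b2:0 b3:2 b4:3

  [0] b2 r0: had r7 ⇒ C
  [1] b3 r8: had r7 ⇒ C
  [2] b3 r8: had r8 ⇒ H
  [3] b1 r5: had r5 ⇒ H
  [4] b4 r8: had r8 ⇒ H
  [5] b0 r0: no row ⇒ E
  [6] b4 r8: had r8 ⇒ H
  [7] b4 r3: had r8 ⇒ C
  [8] b3 r8: had r8 ⇒ H
  [9] b3 r2: had r8 ⇒ C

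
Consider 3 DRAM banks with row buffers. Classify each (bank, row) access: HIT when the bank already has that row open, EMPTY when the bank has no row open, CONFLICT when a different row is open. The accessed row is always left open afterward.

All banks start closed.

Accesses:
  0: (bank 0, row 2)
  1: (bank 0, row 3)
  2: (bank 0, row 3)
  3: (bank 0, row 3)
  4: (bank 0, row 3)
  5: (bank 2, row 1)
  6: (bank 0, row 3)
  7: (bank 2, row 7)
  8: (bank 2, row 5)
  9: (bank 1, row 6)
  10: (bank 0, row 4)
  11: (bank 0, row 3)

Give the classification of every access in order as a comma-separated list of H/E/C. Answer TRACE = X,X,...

TRACE = E,C,H,H,H,E,H,C,C,E,C,C

step 0: bank0 None->2 [EMPTY]
step 1: bank0 2->3 [CONFLICT]
step 2: bank0 3->3 [HIT]
step 3: bank0 3->3 [HIT]
step 4: bank0 3->3 [HIT]
step 5: bank2 None->1 [EMPTY]
step 6: bank0 3->3 [HIT]
step 7: bank2 1->7 [CONFLICT]
step 8: bank2 7->5 [CONFLICT]
step 9: bank1 None->6 [EMPTY]
step 10: bank0 3->4 [CONFLICT]
step 11: bank0 4->3 [CONFLICT]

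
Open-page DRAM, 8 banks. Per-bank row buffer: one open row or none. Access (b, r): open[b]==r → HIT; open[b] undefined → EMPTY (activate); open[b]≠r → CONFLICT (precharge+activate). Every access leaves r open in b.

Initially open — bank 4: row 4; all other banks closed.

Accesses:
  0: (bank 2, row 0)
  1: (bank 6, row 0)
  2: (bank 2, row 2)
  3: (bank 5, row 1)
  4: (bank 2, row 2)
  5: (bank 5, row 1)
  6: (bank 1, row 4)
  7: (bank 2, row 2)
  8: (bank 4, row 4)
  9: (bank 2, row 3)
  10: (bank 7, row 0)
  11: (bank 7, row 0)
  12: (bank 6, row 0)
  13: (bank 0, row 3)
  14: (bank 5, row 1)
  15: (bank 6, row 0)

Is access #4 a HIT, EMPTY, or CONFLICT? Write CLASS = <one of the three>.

CLASS = HIT

step 0: bank2 None->0 [EMPTY]
step 1: bank6 None->0 [EMPTY]
step 2: bank2 0->2 [CONFLICT]
step 3: bank5 None->1 [EMPTY]
step 4: bank2 2->2 [HIT]
step 5: bank5 1->1 [HIT]
step 6: bank1 None->4 [EMPTY]
step 7: bank2 2->2 [HIT]
step 8: bank4 4->4 [HIT]
step 9: bank2 2->3 [CONFLICT]
step 10: bank7 None->0 [EMPTY]
step 11: bank7 0->0 [HIT]
step 12: bank6 0->0 [HIT]
step 13: bank0 None->3 [EMPTY]
step 14: bank5 1->1 [HIT]
step 15: bank6 0->0 [HIT]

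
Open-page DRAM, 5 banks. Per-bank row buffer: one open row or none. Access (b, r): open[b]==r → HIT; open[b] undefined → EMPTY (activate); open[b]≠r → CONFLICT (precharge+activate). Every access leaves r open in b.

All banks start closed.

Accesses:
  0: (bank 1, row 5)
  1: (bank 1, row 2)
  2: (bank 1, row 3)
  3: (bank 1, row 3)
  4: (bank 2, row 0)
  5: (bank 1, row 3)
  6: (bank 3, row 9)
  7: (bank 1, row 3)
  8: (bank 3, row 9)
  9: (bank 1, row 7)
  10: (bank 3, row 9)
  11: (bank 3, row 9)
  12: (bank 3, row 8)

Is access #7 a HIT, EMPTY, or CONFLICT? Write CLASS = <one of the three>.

0: bank 1 row 5 — prev None → EMPTY
1: bank 1 row 2 — prev 5 → CONFLICT
2: bank 1 row 3 — prev 2 → CONFLICT
3: bank 1 row 3 — prev 3 → HIT
4: bank 2 row 0 — prev None → EMPTY
5: bank 1 row 3 — prev 3 → HIT
6: bank 3 row 9 — prev None → EMPTY
7: bank 1 row 3 — prev 3 → HIT
8: bank 3 row 9 — prev 9 → HIT
9: bank 1 row 7 — prev 3 → CONFLICT
10: bank 3 row 9 — prev 9 → HIT
11: bank 3 row 9 — prev 9 → HIT
12: bank 3 row 8 — prev 9 → CONFLICT

CLASS = HIT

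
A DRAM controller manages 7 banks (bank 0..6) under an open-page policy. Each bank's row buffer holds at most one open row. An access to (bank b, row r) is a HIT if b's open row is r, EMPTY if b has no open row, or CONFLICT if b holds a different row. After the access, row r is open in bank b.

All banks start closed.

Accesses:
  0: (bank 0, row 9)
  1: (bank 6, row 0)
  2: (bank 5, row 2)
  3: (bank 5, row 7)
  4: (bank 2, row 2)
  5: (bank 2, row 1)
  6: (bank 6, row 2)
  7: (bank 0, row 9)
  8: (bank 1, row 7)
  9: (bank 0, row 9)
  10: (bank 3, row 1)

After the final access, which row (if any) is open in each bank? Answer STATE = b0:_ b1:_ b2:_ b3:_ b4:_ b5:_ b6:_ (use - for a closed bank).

0: bank 0 row 9 — prev None → EMPTY
1: bank 6 row 0 — prev None → EMPTY
2: bank 5 row 2 — prev None → EMPTY
3: bank 5 row 7 — prev 2 → CONFLICT
4: bank 2 row 2 — prev None → EMPTY
5: bank 2 row 1 — prev 2 → CONFLICT
6: bank 6 row 2 — prev 0 → CONFLICT
7: bank 0 row 9 — prev 9 → HIT
8: bank 1 row 7 — prev None → EMPTY
9: bank 0 row 9 — prev 9 → HIT
10: bank 3 row 1 — prev None → EMPTY

STATE = b0:9 b1:7 b2:1 b3:1 b4:- b5:7 b6:2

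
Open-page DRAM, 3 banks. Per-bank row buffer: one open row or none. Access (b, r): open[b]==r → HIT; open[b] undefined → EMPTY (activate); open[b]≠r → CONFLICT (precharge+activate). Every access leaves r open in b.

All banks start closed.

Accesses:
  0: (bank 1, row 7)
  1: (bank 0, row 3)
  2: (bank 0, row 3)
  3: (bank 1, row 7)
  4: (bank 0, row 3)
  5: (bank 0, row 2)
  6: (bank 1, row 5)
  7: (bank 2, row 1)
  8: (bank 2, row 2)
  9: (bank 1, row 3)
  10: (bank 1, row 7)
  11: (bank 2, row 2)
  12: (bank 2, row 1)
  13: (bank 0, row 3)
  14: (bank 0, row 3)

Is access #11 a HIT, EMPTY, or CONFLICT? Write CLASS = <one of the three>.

step 0: bank1 None->7 [EMPTY]
step 1: bank0 None->3 [EMPTY]
step 2: bank0 3->3 [HIT]
step 3: bank1 7->7 [HIT]
step 4: bank0 3->3 [HIT]
step 5: bank0 3->2 [CONFLICT]
step 6: bank1 7->5 [CONFLICT]
step 7: bank2 None->1 [EMPTY]
step 8: bank2 1->2 [CONFLICT]
step 9: bank1 5->3 [CONFLICT]
step 10: bank1 3->7 [CONFLICT]
step 11: bank2 2->2 [HIT]
step 12: bank2 2->1 [CONFLICT]
step 13: bank0 2->3 [CONFLICT]
step 14: bank0 3->3 [HIT]

CLASS = HIT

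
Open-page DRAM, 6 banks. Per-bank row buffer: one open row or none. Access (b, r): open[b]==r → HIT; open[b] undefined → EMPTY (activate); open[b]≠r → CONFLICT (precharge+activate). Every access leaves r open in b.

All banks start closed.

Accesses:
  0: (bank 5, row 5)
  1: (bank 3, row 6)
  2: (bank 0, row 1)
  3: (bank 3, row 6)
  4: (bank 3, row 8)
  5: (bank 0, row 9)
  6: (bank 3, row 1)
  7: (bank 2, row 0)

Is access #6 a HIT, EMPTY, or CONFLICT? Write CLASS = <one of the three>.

CLASS = CONFLICT

#0 (5,5) E
#1 (3,6) E
#2 (0,1) E
#3 (3,6) H  (was 6)
#4 (3,8) C  (was 6)
#5 (0,9) C  (was 1)
#6 (3,1) C  (was 8)
#7 (2,0) E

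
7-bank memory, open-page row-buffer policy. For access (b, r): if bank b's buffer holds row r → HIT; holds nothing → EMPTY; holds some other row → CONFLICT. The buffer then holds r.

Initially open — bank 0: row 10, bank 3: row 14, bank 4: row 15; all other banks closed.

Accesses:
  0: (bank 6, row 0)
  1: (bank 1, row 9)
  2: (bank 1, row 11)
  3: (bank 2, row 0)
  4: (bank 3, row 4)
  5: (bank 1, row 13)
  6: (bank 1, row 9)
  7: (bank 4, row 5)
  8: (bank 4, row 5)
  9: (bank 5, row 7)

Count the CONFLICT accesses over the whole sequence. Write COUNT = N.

COUNT = 5

step 0: bank6 None->0 [EMPTY]
step 1: bank1 None->9 [EMPTY]
step 2: bank1 9->11 [CONFLICT]
step 3: bank2 None->0 [EMPTY]
step 4: bank3 14->4 [CONFLICT]
step 5: bank1 11->13 [CONFLICT]
step 6: bank1 13->9 [CONFLICT]
step 7: bank4 15->5 [CONFLICT]
step 8: bank4 5->5 [HIT]
step 9: bank5 None->7 [EMPTY]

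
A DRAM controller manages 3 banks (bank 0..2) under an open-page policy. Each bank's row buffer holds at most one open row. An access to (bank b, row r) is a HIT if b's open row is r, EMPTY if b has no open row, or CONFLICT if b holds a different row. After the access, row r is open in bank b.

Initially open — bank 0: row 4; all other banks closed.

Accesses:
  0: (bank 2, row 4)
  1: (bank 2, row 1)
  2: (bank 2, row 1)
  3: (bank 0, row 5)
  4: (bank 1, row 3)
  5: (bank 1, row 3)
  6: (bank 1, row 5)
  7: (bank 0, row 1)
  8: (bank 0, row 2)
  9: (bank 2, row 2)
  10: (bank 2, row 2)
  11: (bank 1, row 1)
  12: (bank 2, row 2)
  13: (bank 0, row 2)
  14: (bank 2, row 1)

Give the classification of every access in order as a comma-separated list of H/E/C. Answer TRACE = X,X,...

TRACE = E,C,H,C,E,H,C,C,C,C,H,C,H,H,C

#0 (2,4) E
#1 (2,1) C  (was 4)
#2 (2,1) H  (was 1)
#3 (0,5) C  (was 4)
#4 (1,3) E
#5 (1,3) H  (was 3)
#6 (1,5) C  (was 3)
#7 (0,1) C  (was 5)
#8 (0,2) C  (was 1)
#9 (2,2) C  (was 1)
#10 (2,2) H  (was 2)
#11 (1,1) C  (was 5)
#12 (2,2) H  (was 2)
#13 (0,2) H  (was 2)
#14 (2,1) C  (was 2)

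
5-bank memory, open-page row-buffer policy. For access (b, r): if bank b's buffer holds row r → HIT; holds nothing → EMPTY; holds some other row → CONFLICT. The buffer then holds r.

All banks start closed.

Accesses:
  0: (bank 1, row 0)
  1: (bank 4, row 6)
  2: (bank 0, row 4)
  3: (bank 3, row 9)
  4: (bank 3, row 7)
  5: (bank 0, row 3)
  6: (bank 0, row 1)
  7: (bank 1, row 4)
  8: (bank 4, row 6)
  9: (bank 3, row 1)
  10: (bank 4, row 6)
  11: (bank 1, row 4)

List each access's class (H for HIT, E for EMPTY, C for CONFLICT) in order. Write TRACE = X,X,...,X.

TRACE = E,E,E,E,C,C,C,C,H,C,H,H

#0 (1,0) E
#1 (4,6) E
#2 (0,4) E
#3 (3,9) E
#4 (3,7) C  (was 9)
#5 (0,3) C  (was 4)
#6 (0,1) C  (was 3)
#7 (1,4) C  (was 0)
#8 (4,6) H  (was 6)
#9 (3,1) C  (was 7)
#10 (4,6) H  (was 6)
#11 (1,4) H  (was 4)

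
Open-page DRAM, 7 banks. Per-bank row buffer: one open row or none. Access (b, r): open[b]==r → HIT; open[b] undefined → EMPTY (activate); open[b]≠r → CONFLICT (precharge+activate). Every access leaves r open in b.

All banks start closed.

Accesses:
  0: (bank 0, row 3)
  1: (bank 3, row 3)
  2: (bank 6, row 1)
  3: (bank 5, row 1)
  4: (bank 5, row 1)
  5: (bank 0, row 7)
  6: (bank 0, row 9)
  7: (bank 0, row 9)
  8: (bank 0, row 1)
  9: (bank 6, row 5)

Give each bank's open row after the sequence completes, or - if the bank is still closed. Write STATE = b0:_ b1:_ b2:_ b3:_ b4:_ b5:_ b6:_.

step 0: bank0 None->3 [EMPTY]
step 1: bank3 None->3 [EMPTY]
step 2: bank6 None->1 [EMPTY]
step 3: bank5 None->1 [EMPTY]
step 4: bank5 1->1 [HIT]
step 5: bank0 3->7 [CONFLICT]
step 6: bank0 7->9 [CONFLICT]
step 7: bank0 9->9 [HIT]
step 8: bank0 9->1 [CONFLICT]
step 9: bank6 1->5 [CONFLICT]

STATE = b0:1 b1:- b2:- b3:3 b4:- b5:1 b6:5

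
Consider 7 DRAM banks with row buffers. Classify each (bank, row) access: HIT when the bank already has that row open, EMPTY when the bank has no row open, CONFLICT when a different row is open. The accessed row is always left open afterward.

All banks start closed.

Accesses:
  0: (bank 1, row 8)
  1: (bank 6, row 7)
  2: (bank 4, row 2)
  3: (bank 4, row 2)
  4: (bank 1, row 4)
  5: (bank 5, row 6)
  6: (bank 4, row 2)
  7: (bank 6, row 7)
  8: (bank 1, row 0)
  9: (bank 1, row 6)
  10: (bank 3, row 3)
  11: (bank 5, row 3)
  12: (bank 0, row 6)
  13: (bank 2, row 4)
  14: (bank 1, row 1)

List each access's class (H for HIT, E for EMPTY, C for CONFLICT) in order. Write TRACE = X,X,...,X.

#0 (1,8) E
#1 (6,7) E
#2 (4,2) E
#3 (4,2) H  (was 2)
#4 (1,4) C  (was 8)
#5 (5,6) E
#6 (4,2) H  (was 2)
#7 (6,7) H  (was 7)
#8 (1,0) C  (was 4)
#9 (1,6) C  (was 0)
#10 (3,3) E
#11 (5,3) C  (was 6)
#12 (0,6) E
#13 (2,4) E
#14 (1,1) C  (was 6)

TRACE = E,E,E,H,C,E,H,H,C,C,E,C,E,E,C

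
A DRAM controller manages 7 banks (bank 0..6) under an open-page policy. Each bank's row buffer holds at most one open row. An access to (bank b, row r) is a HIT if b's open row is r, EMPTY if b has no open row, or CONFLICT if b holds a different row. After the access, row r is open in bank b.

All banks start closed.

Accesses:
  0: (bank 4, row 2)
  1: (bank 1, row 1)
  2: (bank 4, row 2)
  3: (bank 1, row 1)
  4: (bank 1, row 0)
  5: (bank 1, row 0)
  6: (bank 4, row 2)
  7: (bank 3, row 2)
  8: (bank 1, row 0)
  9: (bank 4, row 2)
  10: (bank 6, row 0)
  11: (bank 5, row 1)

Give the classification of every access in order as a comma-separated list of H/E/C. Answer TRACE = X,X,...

TRACE = E,E,H,H,C,H,H,E,H,H,E,E

  [0] b4 r2: no row ⇒ E
  [1] b1 r1: no row ⇒ E
  [2] b4 r2: had r2 ⇒ H
  [3] b1 r1: had r1 ⇒ H
  [4] b1 r0: had r1 ⇒ C
  [5] b1 r0: had r0 ⇒ H
  [6] b4 r2: had r2 ⇒ H
  [7] b3 r2: no row ⇒ E
  [8] b1 r0: had r0 ⇒ H
  [9] b4 r2: had r2 ⇒ H
  [10] b6 r0: no row ⇒ E
  [11] b5 r1: no row ⇒ E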